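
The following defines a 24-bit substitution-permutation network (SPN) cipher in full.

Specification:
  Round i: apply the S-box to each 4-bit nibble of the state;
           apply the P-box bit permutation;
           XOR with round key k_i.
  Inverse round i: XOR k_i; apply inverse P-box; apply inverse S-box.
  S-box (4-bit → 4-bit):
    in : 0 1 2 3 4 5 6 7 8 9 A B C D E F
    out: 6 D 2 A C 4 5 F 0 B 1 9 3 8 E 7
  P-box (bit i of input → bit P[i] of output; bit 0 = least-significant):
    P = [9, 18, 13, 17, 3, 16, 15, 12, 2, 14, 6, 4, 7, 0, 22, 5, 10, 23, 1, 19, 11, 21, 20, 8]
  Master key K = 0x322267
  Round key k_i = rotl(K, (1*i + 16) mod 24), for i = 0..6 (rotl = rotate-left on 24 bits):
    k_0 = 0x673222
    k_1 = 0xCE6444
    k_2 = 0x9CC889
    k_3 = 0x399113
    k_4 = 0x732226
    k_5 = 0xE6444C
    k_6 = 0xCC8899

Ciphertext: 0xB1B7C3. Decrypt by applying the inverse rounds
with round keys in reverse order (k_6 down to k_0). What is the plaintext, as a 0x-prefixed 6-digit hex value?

0xFEF473

s_0 = ciphertext = 0xB1B7C3
s_1 = InvRound(s_0, k_6) = 0x71549F
s_2 = InvRound(s_1, k_5) = 0x50C433
s_3 = InvRound(s_2, k_4) = 0x2A2901
s_4 = InvRound(s_3, k_3) = 0x658DE4
s_5 = InvRound(s_4, k_2) = 0xE9EFC8
s_6 = InvRound(s_5, k_1) = 0x98AAF9
s_7 = InvRound(s_6, k_0) = 0xFEF473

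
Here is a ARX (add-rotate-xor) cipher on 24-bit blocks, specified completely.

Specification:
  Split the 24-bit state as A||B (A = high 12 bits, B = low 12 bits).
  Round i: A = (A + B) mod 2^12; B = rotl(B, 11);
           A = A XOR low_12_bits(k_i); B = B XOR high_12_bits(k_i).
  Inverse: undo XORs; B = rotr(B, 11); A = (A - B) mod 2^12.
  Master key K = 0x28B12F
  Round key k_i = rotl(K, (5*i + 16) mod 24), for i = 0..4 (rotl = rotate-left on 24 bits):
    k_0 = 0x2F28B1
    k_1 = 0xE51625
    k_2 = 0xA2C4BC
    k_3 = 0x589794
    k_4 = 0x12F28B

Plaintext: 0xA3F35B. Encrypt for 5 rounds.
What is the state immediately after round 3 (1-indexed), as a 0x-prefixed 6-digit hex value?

0xE11BD3

s_0 = plaintext = 0xA3F35B
s_1 = Round(s_0, k_0) = 0x52BB5F
s_2 = Round(s_1, k_1) = 0x6AF3FE
s_3 = Round(s_2, k_2) = 0xE11BD3
s_4 = Round(s_3, k_3) = 0xE70860
s_5 = Round(s_4, k_4) = 0x45B51F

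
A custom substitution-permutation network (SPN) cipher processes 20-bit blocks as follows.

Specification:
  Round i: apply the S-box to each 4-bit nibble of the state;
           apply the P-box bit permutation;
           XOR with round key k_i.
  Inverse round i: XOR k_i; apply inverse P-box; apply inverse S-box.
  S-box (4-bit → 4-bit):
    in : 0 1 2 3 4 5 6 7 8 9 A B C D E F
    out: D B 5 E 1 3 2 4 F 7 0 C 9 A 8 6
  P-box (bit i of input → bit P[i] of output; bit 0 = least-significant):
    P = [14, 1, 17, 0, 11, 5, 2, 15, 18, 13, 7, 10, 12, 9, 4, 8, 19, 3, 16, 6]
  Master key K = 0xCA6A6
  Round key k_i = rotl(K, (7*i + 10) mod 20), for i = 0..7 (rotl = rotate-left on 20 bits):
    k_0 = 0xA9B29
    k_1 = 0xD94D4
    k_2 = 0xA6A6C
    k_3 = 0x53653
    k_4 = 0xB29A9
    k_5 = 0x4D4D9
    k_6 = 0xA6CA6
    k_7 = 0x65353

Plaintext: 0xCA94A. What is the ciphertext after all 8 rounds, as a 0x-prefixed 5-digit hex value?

0xD1370

s_0 = plaintext = 0xCA94A
s_1 = Round(s_0, k_0) = 0x6B3E9
s_2 = Round(s_1, k_1) = 0xF714E
s_3 = Round(s_2, k_2) = 0xF4675
s_4 = Round(s_3, k_3) = 0x4465D
s_5 = Round(s_4, k_4) = 0x3118A
s_6 = Round(s_5, k_5) = 0x16BB5
s_7 = Round(s_6, k_6) = 0x2AA68
s_8 = Round(s_7, k_7) = 0xD1370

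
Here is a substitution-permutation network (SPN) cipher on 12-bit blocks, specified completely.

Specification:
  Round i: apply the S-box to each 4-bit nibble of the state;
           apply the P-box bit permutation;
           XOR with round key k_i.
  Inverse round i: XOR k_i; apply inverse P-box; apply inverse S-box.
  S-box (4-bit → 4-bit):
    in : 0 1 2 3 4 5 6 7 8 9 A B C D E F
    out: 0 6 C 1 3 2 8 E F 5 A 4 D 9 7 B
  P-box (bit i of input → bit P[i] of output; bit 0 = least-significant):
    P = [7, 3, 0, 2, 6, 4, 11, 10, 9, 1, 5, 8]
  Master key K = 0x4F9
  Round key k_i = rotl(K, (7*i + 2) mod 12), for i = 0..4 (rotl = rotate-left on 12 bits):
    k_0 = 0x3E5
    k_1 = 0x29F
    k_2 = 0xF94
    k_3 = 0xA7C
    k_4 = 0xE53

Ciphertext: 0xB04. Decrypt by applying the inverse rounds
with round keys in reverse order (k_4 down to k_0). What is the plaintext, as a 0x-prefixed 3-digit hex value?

s_0 = ciphertext = 0xB04
s_1 = InvRound(s_0, k_4) = 0xAF2
s_2 = InvRound(s_1, k_3) = 0x50F
s_3 = InvRound(s_2, k_2) = 0x41E
s_4 = InvRound(s_3, k_1) = 0x369
s_5 = InvRound(s_4, k_0) = 0x00F

0x00F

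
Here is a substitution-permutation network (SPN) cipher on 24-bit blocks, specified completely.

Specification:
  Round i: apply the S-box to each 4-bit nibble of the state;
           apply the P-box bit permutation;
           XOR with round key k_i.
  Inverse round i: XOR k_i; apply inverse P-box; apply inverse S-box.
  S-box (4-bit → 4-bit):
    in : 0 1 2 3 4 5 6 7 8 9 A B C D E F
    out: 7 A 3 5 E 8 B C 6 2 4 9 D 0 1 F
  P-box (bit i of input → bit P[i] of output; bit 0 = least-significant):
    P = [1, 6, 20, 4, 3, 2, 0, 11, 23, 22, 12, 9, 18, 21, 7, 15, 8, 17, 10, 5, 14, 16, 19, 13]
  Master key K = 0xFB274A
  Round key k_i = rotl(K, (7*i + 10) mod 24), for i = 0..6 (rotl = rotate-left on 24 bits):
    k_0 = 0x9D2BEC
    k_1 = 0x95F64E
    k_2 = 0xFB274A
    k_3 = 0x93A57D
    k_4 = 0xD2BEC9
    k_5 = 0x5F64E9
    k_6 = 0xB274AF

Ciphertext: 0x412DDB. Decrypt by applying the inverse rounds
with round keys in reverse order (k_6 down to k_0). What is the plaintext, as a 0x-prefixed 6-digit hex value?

s_0 = ciphertext = 0x412DDB
s_1 = InvRound(s_0, k_6) = 0x269014
s_2 = InvRound(s_1, k_5) = 0xF74804
s_3 = InvRound(s_2, k_4) = 0x6AF709
s_4 = InvRound(s_3, k_3) = 0x059F94
s_5 = InvRound(s_4, k_2) = 0x79F06F
s_6 = InvRound(s_5, k_1) = 0xA726AD
s_7 = InvRound(s_6, k_0) = 0xA09D78

0xA09D78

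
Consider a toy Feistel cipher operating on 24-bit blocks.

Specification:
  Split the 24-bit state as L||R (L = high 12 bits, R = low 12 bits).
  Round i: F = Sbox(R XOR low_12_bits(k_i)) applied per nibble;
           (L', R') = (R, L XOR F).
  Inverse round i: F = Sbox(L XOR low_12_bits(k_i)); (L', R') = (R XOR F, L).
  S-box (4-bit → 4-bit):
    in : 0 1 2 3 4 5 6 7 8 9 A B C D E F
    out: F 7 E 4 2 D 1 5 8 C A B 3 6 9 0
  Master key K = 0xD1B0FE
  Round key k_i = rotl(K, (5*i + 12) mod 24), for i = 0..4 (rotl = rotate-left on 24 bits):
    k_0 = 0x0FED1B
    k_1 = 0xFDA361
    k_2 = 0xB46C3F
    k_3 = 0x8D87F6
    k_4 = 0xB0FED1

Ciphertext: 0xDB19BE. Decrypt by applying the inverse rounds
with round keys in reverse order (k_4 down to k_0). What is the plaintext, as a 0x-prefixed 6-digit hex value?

0x388A1F

s_0 = ciphertext = 0xDB19BE
s_1 = InvRound(s_0, k_4) = 0xDA1DB1
s_2 = InvRound(s_1, k_3) = 0x764DA1
s_3 = InvRound(s_2, k_2) = 0x67A764
s_4 = InvRound(s_3, k_1) = 0xA1F67A
s_5 = InvRound(s_4, k_0) = 0x388A1F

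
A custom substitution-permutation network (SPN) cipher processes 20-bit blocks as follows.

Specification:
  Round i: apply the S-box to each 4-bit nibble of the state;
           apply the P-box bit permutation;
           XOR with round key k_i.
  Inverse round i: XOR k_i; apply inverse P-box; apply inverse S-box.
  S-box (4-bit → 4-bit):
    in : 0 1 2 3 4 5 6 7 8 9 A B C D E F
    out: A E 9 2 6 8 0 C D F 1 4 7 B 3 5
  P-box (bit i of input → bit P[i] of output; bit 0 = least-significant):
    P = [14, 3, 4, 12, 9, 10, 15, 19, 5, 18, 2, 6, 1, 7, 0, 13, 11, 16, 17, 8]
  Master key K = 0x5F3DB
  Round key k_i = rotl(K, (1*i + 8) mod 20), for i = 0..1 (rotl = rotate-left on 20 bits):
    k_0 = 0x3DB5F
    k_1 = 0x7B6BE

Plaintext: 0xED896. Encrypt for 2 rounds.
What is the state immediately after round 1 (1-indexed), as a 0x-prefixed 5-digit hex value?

s_0 = plaintext = 0xED896
s_1 = Round(s_0, k_0) = 0xA75B9
s_2 = Round(s_1, k_1) = 0x74EE7

0xA75B9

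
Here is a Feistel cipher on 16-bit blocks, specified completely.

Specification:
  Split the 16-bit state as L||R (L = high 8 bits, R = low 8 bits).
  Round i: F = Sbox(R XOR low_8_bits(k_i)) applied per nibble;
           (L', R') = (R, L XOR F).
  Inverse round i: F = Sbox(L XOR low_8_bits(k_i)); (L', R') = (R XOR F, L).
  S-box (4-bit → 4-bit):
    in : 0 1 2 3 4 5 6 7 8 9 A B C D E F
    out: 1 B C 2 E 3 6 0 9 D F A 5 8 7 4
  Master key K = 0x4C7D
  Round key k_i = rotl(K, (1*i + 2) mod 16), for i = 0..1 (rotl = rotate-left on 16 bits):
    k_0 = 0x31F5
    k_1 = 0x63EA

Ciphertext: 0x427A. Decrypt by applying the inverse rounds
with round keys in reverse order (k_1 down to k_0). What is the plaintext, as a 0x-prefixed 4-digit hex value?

s_0 = ciphertext = 0x427A
s_1 = InvRound(s_0, k_1) = 0x8342
s_2 = InvRound(s_1, k_0) = 0x4483

0x4483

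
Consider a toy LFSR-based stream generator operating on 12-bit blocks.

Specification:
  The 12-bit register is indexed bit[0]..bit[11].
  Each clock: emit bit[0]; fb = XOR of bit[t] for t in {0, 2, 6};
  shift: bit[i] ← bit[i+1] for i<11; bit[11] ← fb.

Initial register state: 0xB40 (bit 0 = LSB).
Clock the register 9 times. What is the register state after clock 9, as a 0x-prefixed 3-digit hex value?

0x7ED

reg_0 = 0xB40
clock 1: out=0, reg = 0xDA0
clock 2: out=0, reg = 0x6D0
clock 3: out=0, reg = 0xB68
clock 4: out=0, reg = 0xDB4
clock 5: out=0, reg = 0xEDA
clock 6: out=0, reg = 0xF6D
clock 7: out=1, reg = 0xFB6
clock 8: out=0, reg = 0xFDB
clock 9: out=1, reg = 0x7ED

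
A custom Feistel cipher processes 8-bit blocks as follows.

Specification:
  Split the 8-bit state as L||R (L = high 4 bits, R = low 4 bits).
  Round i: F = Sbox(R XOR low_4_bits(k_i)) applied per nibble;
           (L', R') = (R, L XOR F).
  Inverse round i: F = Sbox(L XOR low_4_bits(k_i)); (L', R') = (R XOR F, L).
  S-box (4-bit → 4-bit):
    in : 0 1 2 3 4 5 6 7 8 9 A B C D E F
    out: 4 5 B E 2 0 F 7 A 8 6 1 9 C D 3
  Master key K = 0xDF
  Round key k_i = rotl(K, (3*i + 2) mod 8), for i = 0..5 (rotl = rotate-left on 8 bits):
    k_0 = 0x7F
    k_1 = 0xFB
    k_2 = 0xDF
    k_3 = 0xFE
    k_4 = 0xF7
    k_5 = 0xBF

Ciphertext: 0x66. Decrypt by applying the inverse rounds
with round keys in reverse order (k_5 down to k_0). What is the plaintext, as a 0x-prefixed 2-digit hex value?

s_0 = ciphertext = 0x66
s_1 = InvRound(s_0, k_5) = 0xE6
s_2 = InvRound(s_1, k_4) = 0xEE
s_3 = InvRound(s_2, k_3) = 0xAE
s_4 = InvRound(s_3, k_2) = 0xEA
s_5 = InvRound(s_4, k_1) = 0xAE
s_6 = InvRound(s_5, k_0) = 0xEA

0xEA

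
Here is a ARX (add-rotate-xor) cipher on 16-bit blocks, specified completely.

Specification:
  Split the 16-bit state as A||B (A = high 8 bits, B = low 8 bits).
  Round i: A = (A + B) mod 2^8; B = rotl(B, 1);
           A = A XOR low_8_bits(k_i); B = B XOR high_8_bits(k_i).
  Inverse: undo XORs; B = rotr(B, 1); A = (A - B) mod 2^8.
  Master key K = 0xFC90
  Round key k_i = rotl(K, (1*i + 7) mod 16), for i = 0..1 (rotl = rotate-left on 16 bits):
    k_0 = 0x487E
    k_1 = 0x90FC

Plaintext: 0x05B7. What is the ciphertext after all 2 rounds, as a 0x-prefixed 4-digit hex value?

0x15DE

s_0 = plaintext = 0x05B7
s_1 = Round(s_0, k_0) = 0xC227
s_2 = Round(s_1, k_1) = 0x15DE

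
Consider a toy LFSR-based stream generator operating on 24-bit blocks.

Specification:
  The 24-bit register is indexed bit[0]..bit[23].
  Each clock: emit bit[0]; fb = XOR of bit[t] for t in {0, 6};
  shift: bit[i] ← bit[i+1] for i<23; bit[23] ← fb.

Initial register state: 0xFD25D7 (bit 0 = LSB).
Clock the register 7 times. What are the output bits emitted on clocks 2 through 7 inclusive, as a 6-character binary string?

110101

reg_0 = 0xFD25D7
clock 1: out=1, reg = 0x7E92EB
clock 2: out=1, reg = 0x3F4975
clock 3: out=1, reg = 0x1FA4BA
clock 4: out=0, reg = 0x0FD25D
clock 5: out=1, reg = 0x07E92E
clock 6: out=0, reg = 0x03F497
clock 7: out=1, reg = 0x81FA4B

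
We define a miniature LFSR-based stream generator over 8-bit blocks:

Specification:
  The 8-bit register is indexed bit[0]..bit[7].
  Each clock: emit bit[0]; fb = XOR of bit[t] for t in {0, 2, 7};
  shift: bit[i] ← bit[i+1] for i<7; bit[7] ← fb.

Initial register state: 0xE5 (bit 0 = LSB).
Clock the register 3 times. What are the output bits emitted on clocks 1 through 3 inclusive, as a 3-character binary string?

reg_0 = 0xE5
clock 1: out=1, reg = 0xF2
clock 2: out=0, reg = 0xF9
clock 3: out=1, reg = 0x7C

101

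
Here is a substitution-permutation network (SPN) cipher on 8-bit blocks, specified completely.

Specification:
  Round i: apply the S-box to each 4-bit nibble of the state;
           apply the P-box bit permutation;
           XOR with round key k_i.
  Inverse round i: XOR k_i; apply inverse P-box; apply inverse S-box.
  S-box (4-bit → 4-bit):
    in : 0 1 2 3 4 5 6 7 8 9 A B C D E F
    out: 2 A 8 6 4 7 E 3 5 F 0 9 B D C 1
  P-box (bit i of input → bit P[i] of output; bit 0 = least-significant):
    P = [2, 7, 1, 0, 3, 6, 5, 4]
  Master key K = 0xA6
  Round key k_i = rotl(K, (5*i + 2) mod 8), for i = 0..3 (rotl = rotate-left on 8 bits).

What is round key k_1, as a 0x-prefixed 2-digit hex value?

K = 0xA6
k_0 = rotl(K, (5*0+2) mod 8) = rotl(K, 2) = 0x9A
k_1 = rotl(K, (5*1+2) mod 8) = rotl(K, 7) = 0x53

0x53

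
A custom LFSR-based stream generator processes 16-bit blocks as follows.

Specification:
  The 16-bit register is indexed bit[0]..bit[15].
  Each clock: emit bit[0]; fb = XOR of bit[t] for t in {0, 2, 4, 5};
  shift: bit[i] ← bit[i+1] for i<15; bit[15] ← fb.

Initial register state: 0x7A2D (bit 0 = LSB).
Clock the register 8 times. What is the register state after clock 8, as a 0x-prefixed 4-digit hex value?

reg_0 = 0x7A2D
clock 1: out=1, reg = 0xBD16
clock 2: out=0, reg = 0x5E8B
clock 3: out=1, reg = 0xAF45
clock 4: out=1, reg = 0x57A2
clock 5: out=0, reg = 0xABD1
clock 6: out=1, reg = 0x55E8
clock 7: out=0, reg = 0xAAF4
clock 8: out=0, reg = 0xD57A

0xD57A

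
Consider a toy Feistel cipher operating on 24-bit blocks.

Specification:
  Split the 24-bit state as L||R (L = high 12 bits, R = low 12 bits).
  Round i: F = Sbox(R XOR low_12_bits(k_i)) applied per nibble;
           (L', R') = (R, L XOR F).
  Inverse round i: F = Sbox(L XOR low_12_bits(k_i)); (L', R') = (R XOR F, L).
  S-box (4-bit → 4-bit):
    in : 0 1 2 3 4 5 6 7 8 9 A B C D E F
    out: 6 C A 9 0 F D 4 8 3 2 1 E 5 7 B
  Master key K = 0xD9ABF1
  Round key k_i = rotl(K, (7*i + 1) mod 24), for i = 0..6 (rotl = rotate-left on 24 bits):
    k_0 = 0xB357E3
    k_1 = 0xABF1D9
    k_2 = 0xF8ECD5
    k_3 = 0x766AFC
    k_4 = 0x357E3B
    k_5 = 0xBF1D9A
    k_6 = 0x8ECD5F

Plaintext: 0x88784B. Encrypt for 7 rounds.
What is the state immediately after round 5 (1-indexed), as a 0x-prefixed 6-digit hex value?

0x56450D

s_0 = plaintext = 0x88784B
s_1 = Round(s_0, k_0) = 0x84B3AF
s_2 = Round(s_1, k_1) = 0x3AF206
s_3 = Round(s_2, k_2) = 0x2064F6
s_4 = Round(s_3, k_3) = 0x4F6564
s_5 = Round(s_4, k_4) = 0x56450D
s_6 = Round(s_5, k_5) = 0x50DD50
s_7 = Round(s_6, k_6) = 0xD50366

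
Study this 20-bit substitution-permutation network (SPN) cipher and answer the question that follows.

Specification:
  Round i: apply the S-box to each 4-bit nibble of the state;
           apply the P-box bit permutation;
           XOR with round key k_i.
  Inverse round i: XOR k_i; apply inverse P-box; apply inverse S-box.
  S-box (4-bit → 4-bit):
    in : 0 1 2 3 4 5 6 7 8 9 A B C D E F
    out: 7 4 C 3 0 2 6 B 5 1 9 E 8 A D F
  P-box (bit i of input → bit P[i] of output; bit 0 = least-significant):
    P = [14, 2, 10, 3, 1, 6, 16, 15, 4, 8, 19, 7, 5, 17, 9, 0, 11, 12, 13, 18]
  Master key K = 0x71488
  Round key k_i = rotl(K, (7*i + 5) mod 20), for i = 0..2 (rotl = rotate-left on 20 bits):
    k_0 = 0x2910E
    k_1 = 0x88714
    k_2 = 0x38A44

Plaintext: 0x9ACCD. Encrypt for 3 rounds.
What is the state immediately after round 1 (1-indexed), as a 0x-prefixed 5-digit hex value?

0x219A3

s_0 = plaintext = 0x9ACCD
s_1 = Round(s_0, k_0) = 0x219A3
s_2 = Round(s_1, k_1) = 0xC6502
s_3 = Round(s_2, k_2) = 0x48D0E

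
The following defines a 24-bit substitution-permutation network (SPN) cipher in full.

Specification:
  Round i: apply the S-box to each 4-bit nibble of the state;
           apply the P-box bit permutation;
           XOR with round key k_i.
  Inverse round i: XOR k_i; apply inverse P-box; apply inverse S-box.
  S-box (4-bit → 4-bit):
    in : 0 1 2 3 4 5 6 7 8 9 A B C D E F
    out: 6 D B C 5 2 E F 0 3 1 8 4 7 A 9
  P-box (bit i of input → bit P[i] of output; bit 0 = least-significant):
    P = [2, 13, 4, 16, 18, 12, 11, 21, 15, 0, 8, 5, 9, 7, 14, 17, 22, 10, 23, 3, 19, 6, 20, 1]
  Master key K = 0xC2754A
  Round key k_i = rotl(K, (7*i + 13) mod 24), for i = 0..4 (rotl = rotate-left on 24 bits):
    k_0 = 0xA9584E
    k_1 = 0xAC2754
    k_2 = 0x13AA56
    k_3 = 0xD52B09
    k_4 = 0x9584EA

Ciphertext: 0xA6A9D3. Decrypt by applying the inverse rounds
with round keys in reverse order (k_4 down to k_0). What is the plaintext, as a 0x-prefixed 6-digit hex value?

s_0 = ciphertext = 0xA6A9D3
s_1 = InvRound(s_0, k_4) = 0xCEB636
s_2 = InvRound(s_1, k_3) = 0x1EB701
s_3 = InvRound(s_2, k_2) = 0x2580D1
s_4 = InvRound(s_3, k_1) = 0xA09D82
s_5 = InvRound(s_4, k_0) = 0x9E048F

0x9E048F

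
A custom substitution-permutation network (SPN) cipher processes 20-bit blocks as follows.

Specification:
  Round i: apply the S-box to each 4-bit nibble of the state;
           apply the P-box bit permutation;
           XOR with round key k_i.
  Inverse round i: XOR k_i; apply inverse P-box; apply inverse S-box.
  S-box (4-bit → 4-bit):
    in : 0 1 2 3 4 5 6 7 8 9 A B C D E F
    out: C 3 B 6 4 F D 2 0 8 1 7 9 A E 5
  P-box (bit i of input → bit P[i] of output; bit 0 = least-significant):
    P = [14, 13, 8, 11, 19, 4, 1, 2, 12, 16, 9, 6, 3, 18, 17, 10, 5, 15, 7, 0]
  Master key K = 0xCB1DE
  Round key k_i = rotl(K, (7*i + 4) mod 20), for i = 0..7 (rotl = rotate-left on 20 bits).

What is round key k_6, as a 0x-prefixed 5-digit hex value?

0xC77B2

K = 0xCB1DE
k_0 = rotl(K, (7*0+4) mod 20) = rotl(K, 4) = 0xB1DEC
k_1 = rotl(K, (7*1+4) mod 20) = rotl(K, 11) = 0xEF658
k_2 = rotl(K, (7*2+4) mod 20) = rotl(K, 18) = 0xB2C77
k_3 = rotl(K, (7*3+4) mod 20) = rotl(K, 5) = 0x63BD9
k_4 = rotl(K, (7*4+4) mod 20) = rotl(K, 12) = 0xDECB1
k_5 = rotl(K, (7*5+4) mod 20) = rotl(K, 19) = 0x658EF
k_6 = rotl(K, (7*6+4) mod 20) = rotl(K, 6) = 0xC77B2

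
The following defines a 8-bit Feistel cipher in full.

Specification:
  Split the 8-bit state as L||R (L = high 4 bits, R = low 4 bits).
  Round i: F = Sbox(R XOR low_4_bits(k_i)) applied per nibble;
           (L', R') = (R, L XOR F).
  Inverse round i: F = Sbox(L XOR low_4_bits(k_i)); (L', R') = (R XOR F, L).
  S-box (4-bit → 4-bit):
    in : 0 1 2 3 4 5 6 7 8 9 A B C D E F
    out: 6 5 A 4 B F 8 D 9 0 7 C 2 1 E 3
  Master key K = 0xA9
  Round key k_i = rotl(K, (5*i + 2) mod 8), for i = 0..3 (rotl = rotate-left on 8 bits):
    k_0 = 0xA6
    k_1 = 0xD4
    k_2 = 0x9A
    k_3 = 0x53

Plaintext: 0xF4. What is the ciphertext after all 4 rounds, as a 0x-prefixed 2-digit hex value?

s_0 = plaintext = 0xF4
s_1 = Round(s_0, k_0) = 0x45
s_2 = Round(s_1, k_1) = 0x51
s_3 = Round(s_2, k_2) = 0x19
s_4 = Round(s_3, k_3) = 0x96

0x96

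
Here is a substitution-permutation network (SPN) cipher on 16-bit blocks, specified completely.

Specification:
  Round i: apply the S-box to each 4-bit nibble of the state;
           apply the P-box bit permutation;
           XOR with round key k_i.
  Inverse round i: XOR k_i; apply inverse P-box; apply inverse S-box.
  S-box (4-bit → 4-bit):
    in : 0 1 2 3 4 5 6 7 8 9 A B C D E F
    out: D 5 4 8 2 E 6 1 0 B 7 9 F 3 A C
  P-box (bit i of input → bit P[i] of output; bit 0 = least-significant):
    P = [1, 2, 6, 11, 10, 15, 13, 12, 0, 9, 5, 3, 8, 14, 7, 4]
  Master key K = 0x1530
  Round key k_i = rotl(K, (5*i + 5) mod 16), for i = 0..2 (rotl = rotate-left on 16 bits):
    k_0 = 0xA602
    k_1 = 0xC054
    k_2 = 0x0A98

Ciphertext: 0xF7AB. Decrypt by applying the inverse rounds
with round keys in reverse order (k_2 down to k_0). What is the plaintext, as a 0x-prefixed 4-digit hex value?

s_0 = ciphertext = 0xF7AB
s_1 = InvRound(s_0, k_2) = 0x91CB
s_2 = InvRound(s_1, k_1) = 0xCB3D
s_3 = InvRound(s_2, k_0) = 0x9019

0x9019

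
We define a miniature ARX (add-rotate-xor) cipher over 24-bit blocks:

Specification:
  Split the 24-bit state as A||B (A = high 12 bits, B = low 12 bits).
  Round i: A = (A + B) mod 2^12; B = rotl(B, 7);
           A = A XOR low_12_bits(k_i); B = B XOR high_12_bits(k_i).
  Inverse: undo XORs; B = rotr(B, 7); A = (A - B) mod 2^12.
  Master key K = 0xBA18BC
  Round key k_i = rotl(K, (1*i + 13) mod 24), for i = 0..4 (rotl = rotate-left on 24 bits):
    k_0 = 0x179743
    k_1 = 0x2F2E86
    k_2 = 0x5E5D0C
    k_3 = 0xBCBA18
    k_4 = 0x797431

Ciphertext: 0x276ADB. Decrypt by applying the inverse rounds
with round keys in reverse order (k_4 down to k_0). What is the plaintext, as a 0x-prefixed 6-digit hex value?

s_0 = ciphertext = 0x276ADB
s_1 = InvRound(s_0, k_4) = 0xCAD99A
s_2 = InvRound(s_1, k_3) = 0xC91A24
s_3 = InvRound(s_2, k_2) = 0x95E83F
s_4 = InvRound(s_3, k_1) = 0xE239B5
s_5 = InvRound(s_4, k_0) = 0xFCF991

0xFCF991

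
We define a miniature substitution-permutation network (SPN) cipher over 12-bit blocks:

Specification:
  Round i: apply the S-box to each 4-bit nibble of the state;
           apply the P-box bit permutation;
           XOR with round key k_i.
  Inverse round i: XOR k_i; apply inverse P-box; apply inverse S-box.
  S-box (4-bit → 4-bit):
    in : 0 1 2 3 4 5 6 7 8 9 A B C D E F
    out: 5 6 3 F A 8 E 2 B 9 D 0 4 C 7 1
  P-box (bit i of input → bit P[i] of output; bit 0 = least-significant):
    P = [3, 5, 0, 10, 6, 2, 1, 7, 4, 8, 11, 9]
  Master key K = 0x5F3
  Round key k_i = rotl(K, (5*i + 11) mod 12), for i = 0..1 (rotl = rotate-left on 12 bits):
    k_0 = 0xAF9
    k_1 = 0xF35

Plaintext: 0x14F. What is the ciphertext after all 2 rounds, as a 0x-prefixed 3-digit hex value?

s_0 = plaintext = 0x14F
s_1 = Round(s_0, k_0) = 0x375
s_2 = Round(s_1, k_1) = 0x021

0x021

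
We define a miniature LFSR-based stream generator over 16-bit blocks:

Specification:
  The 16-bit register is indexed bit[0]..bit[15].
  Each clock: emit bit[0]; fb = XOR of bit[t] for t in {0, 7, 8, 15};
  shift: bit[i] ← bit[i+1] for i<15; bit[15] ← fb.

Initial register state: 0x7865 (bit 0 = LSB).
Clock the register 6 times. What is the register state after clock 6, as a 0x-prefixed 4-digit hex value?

0x6DE1

reg_0 = 0x7865
clock 1: out=1, reg = 0xBC32
clock 2: out=0, reg = 0xDE19
clock 3: out=1, reg = 0x6F0C
clock 4: out=0, reg = 0xB786
clock 5: out=0, reg = 0xDBC3
clock 6: out=1, reg = 0x6DE1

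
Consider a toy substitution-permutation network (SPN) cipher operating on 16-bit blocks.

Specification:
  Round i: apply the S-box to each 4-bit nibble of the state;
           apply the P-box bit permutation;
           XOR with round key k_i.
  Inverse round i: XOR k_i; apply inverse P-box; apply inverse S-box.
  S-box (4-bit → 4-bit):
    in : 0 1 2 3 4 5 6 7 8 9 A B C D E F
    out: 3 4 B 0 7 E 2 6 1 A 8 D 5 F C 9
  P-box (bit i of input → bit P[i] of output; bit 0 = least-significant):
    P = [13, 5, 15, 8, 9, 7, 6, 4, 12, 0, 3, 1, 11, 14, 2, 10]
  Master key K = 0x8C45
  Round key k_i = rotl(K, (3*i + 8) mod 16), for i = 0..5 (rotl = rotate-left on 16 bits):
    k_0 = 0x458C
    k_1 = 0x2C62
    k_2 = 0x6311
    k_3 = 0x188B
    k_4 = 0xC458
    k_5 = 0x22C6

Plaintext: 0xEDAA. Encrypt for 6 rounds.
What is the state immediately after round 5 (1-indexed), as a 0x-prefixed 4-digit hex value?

0x0071

s_0 = plaintext = 0xEDAA
s_1 = Round(s_0, k_0) = 0x5093
s_2 = Round(s_1, k_1) = 0x78F7
s_3 = Round(s_2, k_2) = 0xB125
s_4 = Round(s_3, k_3) = 0x9737
s_5 = Round(s_4, k_4) = 0x0071
s_6 = Round(s_5, k_5) = 0xFA07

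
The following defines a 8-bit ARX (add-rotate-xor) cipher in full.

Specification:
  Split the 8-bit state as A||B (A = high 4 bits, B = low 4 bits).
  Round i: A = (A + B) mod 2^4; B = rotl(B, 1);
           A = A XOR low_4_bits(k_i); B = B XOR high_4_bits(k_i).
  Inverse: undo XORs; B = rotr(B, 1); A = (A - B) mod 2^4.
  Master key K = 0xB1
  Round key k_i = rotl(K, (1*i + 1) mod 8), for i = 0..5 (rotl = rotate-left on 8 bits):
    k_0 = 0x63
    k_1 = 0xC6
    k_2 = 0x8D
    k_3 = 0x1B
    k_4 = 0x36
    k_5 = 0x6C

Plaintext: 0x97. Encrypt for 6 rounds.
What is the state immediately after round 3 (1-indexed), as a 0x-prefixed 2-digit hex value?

s_0 = plaintext = 0x97
s_1 = Round(s_0, k_0) = 0x38
s_2 = Round(s_1, k_1) = 0xDD
s_3 = Round(s_2, k_2) = 0x73
s_4 = Round(s_3, k_3) = 0x17
s_5 = Round(s_4, k_4) = 0xED
s_6 = Round(s_5, k_5) = 0x7D

0x73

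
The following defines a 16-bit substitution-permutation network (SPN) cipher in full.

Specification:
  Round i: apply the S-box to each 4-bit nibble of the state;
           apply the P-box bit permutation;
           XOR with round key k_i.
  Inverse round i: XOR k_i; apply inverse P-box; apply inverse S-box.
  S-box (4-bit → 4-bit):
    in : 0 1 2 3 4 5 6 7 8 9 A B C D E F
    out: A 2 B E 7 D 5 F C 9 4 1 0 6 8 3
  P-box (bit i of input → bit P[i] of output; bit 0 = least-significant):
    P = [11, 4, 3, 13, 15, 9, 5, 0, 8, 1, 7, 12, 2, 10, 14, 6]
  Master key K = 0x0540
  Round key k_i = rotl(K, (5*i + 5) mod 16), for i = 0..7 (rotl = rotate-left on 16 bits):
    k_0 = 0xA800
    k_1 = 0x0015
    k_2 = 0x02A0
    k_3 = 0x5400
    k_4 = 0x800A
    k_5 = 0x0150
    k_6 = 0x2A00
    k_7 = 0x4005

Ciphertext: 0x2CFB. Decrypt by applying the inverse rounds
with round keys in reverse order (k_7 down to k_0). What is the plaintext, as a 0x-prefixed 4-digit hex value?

0x82F5

s_0 = ciphertext = 0x2CFB
s_1 = InvRound(s_0, k_7) = 0x7DA7
s_2 = InvRound(s_1, k_6) = 0x473C
s_3 = InvRound(s_2, k_5) = 0x7CDA
s_4 = InvRound(s_3, k_4) = 0x38B2
s_5 = InvRound(s_4, k_3) = 0xDDA2
s_6 = InvRound(s_5, k_2) = 0xD2FB
s_7 = InvRound(s_6, k_1) = 0x534A
s_8 = InvRound(s_7, k_0) = 0x82F5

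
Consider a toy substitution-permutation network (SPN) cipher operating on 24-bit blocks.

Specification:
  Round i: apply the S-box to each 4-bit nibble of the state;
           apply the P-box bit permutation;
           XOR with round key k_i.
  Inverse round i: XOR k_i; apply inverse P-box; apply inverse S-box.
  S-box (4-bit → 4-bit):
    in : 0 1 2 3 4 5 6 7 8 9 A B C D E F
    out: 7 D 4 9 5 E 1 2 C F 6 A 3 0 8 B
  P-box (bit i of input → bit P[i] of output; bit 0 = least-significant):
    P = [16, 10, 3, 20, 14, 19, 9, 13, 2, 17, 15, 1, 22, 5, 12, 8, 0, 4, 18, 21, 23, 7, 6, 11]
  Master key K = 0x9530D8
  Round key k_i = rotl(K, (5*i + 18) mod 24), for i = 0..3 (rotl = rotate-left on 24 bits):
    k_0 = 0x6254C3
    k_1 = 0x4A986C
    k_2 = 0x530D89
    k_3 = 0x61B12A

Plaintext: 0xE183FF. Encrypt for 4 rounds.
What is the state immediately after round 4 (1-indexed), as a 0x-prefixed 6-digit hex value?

0x6096DB

s_0 = plaintext = 0xE183FF
s_1 = Round(s_0, k_0) = 0x5F29C4
s_2 = Round(s_1, k_1) = 0x6140B3
s_3 = Round(s_2, k_2) = 0xACBD8C
s_4 = Round(s_3, k_3) = 0x6096DB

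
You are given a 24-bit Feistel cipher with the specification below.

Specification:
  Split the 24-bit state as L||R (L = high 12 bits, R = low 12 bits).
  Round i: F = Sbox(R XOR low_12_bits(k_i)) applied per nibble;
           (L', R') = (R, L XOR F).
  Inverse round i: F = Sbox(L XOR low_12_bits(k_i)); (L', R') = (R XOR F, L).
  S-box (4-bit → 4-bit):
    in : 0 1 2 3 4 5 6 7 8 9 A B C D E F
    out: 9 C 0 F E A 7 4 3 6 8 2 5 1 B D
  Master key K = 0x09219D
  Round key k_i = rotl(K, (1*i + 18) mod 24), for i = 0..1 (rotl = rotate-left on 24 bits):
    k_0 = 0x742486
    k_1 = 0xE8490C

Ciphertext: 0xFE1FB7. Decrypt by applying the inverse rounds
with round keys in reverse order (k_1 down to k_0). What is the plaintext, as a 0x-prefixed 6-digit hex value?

0xAD8806

s_0 = ciphertext = 0xFE1FB7
s_1 = InvRound(s_0, k_1) = 0x806FE1
s_2 = InvRound(s_1, k_0) = 0xAD8806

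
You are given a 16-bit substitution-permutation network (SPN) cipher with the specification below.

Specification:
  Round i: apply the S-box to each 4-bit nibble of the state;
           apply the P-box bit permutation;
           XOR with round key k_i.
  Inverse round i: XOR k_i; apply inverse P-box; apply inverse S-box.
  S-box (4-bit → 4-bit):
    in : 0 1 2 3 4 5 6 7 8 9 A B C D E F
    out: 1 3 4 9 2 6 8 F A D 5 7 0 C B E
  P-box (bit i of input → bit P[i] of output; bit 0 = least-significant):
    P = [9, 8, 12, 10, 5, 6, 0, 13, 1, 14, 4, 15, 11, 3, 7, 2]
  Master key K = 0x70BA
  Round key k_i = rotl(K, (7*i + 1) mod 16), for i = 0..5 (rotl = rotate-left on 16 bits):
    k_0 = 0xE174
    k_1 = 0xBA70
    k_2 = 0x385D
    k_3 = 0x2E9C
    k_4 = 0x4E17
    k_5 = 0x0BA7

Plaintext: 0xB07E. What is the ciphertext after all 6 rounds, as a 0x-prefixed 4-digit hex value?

0x902E

s_0 = plaintext = 0xB07E
s_1 = Round(s_0, k_0) = 0xCE9F
s_2 = Round(s_1, k_1) = 0x4F53
s_3 = Round(s_2, k_2) = 0xFE04
s_4 = Round(s_3, k_3) = 0xEF32
s_5 = Round(s_4, k_4) = 0xB62B
s_6 = Round(s_5, k_5) = 0x902E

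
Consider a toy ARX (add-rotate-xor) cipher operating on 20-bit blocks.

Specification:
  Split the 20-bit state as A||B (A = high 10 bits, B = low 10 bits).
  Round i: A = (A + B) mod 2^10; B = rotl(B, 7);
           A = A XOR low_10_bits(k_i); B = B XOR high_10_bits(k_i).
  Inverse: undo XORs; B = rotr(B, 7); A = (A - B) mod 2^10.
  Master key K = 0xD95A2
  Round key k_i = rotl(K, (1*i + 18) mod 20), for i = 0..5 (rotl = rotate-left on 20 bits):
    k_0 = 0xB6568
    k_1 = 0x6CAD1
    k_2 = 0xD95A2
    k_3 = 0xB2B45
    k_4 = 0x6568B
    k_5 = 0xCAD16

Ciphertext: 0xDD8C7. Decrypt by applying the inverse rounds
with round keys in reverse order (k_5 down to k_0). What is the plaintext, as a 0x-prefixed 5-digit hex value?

0x25499

s_0 = ciphertext = 0xDD8C7
s_1 = InvRound(s_0, k_5) = 0xBE767
s_2 = InvRound(s_1, k_4) = 0x37795
s_3 = InvRound(s_2, k_3) = 0x27AFA
s_4 = InvRound(s_3, k_2) = 0x104FB
s_5 = InvRound(s_4, k_1) = 0x11A4A
s_6 = InvRound(s_5, k_0) = 0x25499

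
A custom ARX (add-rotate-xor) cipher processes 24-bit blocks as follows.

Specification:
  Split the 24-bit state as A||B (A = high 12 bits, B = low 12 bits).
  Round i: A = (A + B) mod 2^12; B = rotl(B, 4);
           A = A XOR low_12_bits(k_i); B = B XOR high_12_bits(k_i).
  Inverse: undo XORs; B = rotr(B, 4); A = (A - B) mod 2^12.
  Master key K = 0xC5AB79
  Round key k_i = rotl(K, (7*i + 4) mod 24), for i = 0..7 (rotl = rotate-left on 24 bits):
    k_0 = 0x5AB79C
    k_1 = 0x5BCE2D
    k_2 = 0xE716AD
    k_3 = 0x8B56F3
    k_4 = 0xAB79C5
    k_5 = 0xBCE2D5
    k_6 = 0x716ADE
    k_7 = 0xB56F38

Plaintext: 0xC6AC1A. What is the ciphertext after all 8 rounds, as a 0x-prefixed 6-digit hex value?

s_0 = plaintext = 0xC6AC1A
s_1 = Round(s_0, k_0) = 0xF18407
s_2 = Round(s_1, k_1) = 0xD325C8
s_3 = Round(s_2, k_2) = 0x4572F4
s_4 = Round(s_3, k_3) = 0x1B87F7
s_5 = Round(s_4, k_4) = 0x06A5C0
s_6 = Round(s_5, k_5) = 0x4FF7CB
s_7 = Round(s_6, k_6) = 0x614BA1
s_8 = Round(s_7, k_7) = 0xE8D14D

0xE8D14D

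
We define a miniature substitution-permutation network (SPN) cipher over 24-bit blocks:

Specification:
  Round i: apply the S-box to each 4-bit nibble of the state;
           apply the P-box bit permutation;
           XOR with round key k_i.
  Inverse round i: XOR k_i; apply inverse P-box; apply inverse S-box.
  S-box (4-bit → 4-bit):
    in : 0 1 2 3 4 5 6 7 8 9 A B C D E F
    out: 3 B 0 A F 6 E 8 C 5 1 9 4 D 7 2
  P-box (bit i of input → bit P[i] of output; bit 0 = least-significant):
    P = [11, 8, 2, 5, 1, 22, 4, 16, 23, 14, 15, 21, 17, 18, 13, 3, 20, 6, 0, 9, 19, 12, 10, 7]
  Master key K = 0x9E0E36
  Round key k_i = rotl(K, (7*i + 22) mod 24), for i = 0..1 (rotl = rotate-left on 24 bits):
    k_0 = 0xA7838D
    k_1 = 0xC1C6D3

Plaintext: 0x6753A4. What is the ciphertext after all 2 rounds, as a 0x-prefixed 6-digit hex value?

s_0 = plaintext = 0x6753A4
s_1 = Round(s_0, k_0) = 0x83FC2B
s_2 = Round(s_1, k_1) = 0xC54833

0xC54833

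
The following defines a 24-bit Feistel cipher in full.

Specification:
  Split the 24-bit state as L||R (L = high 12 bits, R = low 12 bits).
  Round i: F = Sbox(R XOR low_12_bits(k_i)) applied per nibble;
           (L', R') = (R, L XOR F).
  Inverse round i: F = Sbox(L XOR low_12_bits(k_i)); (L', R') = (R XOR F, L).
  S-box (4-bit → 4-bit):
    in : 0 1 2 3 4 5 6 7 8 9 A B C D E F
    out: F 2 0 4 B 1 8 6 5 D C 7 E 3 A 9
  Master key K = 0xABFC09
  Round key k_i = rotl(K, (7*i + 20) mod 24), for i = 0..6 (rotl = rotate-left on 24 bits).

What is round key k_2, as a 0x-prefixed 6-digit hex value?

K = 0xABFC09
k_0 = rotl(K, (7*0+20) mod 24) = rotl(K, 20) = 0x9ABFC0
k_1 = rotl(K, (7*1+20) mod 24) = rotl(K, 3) = 0x5FE04D
k_2 = rotl(K, (7*2+20) mod 24) = rotl(K, 10) = 0xF026AF

0xF026AF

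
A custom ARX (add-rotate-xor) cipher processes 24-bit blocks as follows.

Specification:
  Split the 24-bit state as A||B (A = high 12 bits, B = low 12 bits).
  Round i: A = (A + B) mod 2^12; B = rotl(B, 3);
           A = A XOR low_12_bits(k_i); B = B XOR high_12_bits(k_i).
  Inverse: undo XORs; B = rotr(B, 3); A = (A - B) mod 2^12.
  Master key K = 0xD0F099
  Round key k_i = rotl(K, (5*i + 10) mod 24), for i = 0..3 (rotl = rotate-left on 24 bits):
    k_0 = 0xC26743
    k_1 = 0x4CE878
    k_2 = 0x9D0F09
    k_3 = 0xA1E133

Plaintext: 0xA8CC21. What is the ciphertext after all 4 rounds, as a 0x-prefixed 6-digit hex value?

s_0 = plaintext = 0xA8CC21
s_1 = Round(s_0, k_0) = 0x1EED28
s_2 = Round(s_1, k_1) = 0x76ED88
s_3 = Round(s_2, k_2) = 0xBFF596
s_4 = Round(s_3, k_3) = 0x0A66AC

0x0A66AC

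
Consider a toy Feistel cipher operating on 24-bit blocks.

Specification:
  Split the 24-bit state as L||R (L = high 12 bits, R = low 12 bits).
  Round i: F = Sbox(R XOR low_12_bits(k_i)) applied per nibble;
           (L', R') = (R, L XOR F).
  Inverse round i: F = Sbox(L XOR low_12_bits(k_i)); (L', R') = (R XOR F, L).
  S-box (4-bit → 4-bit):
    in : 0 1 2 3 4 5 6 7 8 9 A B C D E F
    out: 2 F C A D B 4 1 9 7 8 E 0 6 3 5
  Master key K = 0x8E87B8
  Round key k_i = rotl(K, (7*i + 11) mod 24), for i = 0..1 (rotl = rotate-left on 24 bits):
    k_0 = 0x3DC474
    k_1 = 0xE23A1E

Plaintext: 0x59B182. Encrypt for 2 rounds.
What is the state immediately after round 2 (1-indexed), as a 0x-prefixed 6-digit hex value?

s_0 = plaintext = 0x59B182
s_1 = Round(s_0, k_0) = 0x182ECF
s_2 = Round(s_1, k_1) = 0xECFCED

0xECFCED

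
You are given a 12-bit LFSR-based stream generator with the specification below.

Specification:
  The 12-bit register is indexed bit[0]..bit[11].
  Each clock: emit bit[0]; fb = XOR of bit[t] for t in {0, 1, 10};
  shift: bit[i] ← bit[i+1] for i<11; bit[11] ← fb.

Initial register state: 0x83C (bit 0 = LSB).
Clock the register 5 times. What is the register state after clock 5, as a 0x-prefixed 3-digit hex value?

reg_0 = 0x83C
clock 1: out=0, reg = 0x41E
clock 2: out=0, reg = 0x20F
clock 3: out=1, reg = 0x107
clock 4: out=1, reg = 0x083
clock 5: out=1, reg = 0x041

0x041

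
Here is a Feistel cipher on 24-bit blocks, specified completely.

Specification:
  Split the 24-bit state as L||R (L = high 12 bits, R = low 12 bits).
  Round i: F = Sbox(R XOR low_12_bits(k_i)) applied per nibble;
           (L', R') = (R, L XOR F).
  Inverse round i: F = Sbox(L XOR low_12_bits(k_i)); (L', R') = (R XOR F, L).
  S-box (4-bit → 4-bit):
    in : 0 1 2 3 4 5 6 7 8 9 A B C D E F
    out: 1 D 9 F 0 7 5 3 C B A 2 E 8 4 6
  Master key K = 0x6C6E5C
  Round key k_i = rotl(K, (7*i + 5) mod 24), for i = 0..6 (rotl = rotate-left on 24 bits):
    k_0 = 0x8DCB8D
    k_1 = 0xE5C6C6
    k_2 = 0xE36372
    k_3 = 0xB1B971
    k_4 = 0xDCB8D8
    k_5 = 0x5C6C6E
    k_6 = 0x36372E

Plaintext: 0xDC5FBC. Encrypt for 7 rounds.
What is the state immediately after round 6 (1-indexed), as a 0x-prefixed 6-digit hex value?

s_0 = plaintext = 0xDC5FBC
s_1 = Round(s_0, k_0) = 0xFBCD38
s_2 = Round(s_1, k_1) = 0xD38DD8
s_3 = Round(s_2, k_2) = 0xDD8992
s_4 = Round(s_3, k_3) = 0x992C97
s_5 = Round(s_4, k_4) = 0xC97994
s_6 = Round(s_5, k_5) = 0x994BFD
s_7 = Round(s_6, k_6) = 0xBFD71B

0x994BFD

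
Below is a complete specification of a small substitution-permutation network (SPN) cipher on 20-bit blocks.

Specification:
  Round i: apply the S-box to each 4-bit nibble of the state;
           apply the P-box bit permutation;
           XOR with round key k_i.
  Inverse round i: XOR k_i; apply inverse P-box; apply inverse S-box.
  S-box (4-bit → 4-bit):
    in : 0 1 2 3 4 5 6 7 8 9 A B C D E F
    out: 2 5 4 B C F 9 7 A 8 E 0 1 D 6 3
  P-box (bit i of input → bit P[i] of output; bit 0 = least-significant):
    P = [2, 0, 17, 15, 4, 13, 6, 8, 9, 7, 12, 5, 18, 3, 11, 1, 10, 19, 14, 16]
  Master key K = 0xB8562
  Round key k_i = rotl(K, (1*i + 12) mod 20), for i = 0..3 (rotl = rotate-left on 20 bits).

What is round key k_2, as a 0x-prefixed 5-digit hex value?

K = 0xB8562
k_0 = rotl(K, (1*0+12) mod 20) = rotl(K, 12) = 0x62B85
k_1 = rotl(K, (1*1+12) mod 20) = rotl(K, 13) = 0xC570A
k_2 = rotl(K, (1*2+12) mod 20) = rotl(K, 14) = 0x8AE15

0x8AE15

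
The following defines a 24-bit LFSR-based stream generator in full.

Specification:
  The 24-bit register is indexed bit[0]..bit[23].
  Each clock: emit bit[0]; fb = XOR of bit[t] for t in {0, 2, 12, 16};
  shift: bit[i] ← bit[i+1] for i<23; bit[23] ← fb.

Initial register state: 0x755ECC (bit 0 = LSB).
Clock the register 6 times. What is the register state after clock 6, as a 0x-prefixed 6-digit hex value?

0x7DD57B

reg_0 = 0x755ECC
clock 1: out=0, reg = 0xBAAF66
clock 2: out=0, reg = 0xDD57B3
clock 3: out=1, reg = 0xEEABD9
clock 4: out=1, reg = 0xF755EC
clock 5: out=0, reg = 0xFBAAF6
clock 6: out=0, reg = 0x7DD57B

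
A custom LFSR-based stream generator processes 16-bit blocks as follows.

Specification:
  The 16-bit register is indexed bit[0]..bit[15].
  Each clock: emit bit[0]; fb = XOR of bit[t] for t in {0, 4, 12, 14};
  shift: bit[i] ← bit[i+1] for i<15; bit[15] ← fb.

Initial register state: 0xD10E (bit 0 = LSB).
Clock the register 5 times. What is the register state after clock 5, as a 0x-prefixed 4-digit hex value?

reg_0 = 0xD10E
clock 1: out=0, reg = 0x6887
clock 2: out=1, reg = 0x3443
clock 3: out=1, reg = 0x1A21
clock 4: out=1, reg = 0x0D10
clock 5: out=0, reg = 0x8688

0x8688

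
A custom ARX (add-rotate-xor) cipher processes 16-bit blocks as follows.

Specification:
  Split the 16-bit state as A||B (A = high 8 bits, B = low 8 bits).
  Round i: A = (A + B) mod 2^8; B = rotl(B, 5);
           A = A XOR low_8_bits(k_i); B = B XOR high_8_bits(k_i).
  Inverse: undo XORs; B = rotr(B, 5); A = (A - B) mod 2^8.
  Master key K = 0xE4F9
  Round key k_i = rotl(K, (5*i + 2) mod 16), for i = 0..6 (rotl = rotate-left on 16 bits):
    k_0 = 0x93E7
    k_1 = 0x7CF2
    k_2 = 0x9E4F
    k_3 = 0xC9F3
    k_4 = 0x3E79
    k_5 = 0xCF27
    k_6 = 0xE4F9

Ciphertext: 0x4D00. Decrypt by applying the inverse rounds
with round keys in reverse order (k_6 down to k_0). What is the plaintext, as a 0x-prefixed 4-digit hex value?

0x1C9E

s_0 = ciphertext = 0x4D00
s_1 = InvRound(s_0, k_6) = 0x8D27
s_2 = InvRound(s_1, k_5) = 0x6347
s_3 = InvRound(s_2, k_4) = 0x4FCB
s_4 = InvRound(s_3, k_3) = 0xAC10
s_5 = InvRound(s_4, k_2) = 0x6F74
s_6 = InvRound(s_5, k_1) = 0x5D40
s_7 = InvRound(s_6, k_0) = 0x1C9E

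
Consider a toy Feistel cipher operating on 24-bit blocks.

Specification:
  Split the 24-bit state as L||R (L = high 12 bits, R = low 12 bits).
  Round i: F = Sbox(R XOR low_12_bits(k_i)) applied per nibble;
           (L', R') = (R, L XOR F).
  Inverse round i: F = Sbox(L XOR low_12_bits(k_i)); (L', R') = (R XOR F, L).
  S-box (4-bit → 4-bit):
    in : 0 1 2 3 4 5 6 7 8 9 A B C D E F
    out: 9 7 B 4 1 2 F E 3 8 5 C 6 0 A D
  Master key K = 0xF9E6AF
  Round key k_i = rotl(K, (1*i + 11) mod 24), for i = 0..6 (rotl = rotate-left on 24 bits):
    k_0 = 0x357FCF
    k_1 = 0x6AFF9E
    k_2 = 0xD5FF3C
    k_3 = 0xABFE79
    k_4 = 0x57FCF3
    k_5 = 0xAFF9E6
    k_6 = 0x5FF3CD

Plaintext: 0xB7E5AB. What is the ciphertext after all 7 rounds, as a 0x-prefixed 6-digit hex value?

0x3DD9C4

s_0 = plaintext = 0xB7E5AB
s_1 = Round(s_0, k_0) = 0x5ABE8F
s_2 = Round(s_1, k_1) = 0xE8F2DC
s_3 = Round(s_2, k_2) = 0x2DCE26
s_4 = Round(s_3, k_3) = 0xE26BF1
s_5 = Round(s_4, k_4) = 0xBF10BD
s_6 = Round(s_5, k_5) = 0x0BD3DD
s_7 = Round(s_6, k_6) = 0x3DD9C4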